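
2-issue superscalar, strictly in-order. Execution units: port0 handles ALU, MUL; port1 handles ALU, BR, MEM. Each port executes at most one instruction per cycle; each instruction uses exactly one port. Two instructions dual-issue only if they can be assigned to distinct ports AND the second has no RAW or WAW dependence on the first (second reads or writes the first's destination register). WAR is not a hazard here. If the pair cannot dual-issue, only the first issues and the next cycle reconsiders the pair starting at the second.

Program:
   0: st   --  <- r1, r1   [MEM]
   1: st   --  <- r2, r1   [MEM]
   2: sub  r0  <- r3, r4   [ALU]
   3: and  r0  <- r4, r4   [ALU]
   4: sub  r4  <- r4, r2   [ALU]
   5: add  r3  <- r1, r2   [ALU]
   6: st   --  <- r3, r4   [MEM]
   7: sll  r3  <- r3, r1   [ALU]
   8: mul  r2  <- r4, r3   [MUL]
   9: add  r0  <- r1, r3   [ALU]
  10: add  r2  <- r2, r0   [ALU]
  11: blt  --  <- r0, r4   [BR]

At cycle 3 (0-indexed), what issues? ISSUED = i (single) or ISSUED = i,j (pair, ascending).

ISSUED = 5

[0] i0  st.MEM  -- no-port MEM/MEM
[1] i1&i2  st.MEM+sub.ALU  -- 2-wide
[2] i3&i4  and.ALU+sub.ALU  -- 2-wide
[3] i5  add.ALU  -- RAW r3
[4] i6&i7  st.MEM+sll.ALU  -- 2-wide
[5] i8&i9  mul.MUL+add.ALU  -- 2-wide
[6] i10&i11  add.ALU+blt.BR  -- 2-wide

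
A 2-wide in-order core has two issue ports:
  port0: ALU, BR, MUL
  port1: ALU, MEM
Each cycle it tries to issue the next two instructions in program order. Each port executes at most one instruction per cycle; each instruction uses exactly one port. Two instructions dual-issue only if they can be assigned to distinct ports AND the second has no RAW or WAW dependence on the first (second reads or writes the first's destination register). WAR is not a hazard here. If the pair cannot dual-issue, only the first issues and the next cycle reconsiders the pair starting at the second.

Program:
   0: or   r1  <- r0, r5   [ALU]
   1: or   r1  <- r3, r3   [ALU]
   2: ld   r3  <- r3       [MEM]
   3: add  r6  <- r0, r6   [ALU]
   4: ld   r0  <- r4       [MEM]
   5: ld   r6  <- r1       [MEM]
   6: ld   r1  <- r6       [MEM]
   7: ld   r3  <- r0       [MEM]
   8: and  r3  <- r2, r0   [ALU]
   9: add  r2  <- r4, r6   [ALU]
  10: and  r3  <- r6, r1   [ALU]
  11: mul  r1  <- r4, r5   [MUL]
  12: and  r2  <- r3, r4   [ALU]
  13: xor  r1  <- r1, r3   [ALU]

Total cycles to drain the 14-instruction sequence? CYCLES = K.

t=0 i0:or.ALU ; WAW r1
t=1 i1+i2:or.ALU+ld.MEM ; pair
t=2 i3+i4:add.ALU+ld.MEM ; pair
t=3 i5:ld.MEM ; no-port MEM/MEM
t=4 i6:ld.MEM ; no-port MEM/MEM
t=5 i7:ld.MEM ; WAW r3
t=6 i8+i9:and.ALU+add.ALU ; pair
t=7 i10+i11:and.ALU+mul.MUL ; pair
t=8 i12+i13:and.ALU+xor.ALU ; pair

CYCLES = 9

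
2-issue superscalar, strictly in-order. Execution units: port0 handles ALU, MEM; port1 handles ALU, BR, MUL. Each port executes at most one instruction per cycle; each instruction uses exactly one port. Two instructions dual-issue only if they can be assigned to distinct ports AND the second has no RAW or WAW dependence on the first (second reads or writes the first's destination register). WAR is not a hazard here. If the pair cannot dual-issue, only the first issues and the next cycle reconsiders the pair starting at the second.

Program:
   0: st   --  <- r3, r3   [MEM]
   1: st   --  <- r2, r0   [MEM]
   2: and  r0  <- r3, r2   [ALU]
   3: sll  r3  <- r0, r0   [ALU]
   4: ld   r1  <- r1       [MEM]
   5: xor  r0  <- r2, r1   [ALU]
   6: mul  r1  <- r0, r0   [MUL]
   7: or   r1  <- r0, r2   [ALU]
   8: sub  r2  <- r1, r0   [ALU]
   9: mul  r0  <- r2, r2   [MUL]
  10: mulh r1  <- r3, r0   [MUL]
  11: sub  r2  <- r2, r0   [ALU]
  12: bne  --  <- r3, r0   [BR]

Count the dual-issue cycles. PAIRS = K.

PAIRS = 3

[0] i0  st  -- no-port MEM/MEM
[1] i1,i2  st and  -- 2-wide
[2] i3,i4  sll ld  -- 2-wide
[3] i5  xor  -- RAW r0
[4] i6  mul  -- WAW r1
[5] i7  or  -- RAW r1
[6] i8  sub  -- RAW r2
[7] i9  mul  -- no-port MUL/MUL
[8] i10,i11  mulh sub  -- 2-wide
[9] i12  bne  -- tail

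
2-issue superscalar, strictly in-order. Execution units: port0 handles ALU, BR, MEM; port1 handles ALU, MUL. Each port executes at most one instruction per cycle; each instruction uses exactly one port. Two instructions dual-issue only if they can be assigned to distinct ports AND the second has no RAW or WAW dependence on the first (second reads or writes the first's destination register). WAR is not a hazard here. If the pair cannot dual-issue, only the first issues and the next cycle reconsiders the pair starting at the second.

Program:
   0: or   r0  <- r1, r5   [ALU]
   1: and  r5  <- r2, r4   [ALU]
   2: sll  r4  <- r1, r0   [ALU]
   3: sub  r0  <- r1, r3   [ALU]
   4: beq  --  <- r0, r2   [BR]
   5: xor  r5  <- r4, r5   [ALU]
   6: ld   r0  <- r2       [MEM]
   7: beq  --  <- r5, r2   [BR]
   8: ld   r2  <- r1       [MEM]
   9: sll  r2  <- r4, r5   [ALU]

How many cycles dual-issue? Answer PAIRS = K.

PAIRS = 3

0. or+and @i0+i1  | dual
1. sll+sub @i2+i3  | dual
2. beq+xor @i4+i5  | dual
3. ld @i6  | no-port MEM/BR
4. beq @i7  | no-port BR/MEM
5. ld @i8  | WAW r2
6. sll @i9  | tail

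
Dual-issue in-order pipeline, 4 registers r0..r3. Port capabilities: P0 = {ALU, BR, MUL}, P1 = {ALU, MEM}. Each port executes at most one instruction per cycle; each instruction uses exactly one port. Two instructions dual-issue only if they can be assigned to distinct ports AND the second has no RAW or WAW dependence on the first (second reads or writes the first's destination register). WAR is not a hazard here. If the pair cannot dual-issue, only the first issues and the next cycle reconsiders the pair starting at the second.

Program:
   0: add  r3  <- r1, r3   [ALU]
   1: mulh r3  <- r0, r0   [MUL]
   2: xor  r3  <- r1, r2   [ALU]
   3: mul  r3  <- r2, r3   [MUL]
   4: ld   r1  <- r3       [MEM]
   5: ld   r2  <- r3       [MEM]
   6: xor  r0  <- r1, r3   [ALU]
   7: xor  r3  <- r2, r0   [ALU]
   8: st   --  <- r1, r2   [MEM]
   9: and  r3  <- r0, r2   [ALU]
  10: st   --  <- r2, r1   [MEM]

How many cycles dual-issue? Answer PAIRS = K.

PAIRS = 3

c0: i0 add  WAW r3
c1: i1 mulh  WAW r3
c2: i2 xor  RAW+WAW r3
c3: i3 mul  RAW r3
c4: i4 ld  no-port MEM/MEM
c5: i5/i6 ld+xor  2-wide
c6: i7/i8 xor+st  2-wide
c7: i9/i10 and+st  2-wide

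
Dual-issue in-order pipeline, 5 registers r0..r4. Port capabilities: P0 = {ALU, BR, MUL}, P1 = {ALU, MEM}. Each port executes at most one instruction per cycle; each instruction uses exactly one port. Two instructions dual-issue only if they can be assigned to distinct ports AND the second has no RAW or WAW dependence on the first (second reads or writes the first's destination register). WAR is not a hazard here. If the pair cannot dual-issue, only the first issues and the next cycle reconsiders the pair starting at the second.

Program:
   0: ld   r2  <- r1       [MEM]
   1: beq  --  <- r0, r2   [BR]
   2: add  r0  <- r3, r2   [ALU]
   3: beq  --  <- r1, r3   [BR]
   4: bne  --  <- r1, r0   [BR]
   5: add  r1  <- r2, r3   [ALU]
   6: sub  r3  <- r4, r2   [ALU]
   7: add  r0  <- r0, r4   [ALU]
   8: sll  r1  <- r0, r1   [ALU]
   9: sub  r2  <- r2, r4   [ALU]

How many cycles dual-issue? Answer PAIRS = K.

PAIRS = 4

#0 head=0: ld.MEM i0 RAW r2
#1 head=1: beq.BR+add.ALU i1/i2 dual
#2 head=3: beq.BR i3 no-port BR/BR
#3 head=4: bne.BR+add.ALU i4/i5 dual
#4 head=6: sub.ALU+add.ALU i6/i7 dual
#5 head=8: sll.ALU+sub.ALU i8/i9 dual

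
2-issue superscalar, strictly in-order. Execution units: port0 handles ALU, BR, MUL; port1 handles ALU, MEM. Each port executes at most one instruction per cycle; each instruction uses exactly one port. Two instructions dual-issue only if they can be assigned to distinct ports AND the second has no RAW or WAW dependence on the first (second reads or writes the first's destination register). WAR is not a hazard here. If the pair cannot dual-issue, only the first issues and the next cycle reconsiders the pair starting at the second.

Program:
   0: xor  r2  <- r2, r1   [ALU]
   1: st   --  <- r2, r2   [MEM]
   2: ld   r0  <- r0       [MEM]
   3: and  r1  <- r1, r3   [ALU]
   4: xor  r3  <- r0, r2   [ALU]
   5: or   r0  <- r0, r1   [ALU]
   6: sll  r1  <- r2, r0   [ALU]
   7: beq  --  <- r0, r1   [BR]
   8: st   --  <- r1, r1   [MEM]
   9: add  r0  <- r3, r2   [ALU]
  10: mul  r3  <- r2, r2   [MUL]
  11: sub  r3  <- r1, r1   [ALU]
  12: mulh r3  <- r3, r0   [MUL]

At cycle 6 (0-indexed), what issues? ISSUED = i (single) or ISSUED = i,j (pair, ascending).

c0: i0 xor.ALU  RAW r2
c1: i1 st.MEM  no-port MEM/MEM
c2: i2/i3 ld.MEM/and.ALU  2-wide
c3: i4/i5 xor.ALU/or.ALU  2-wide
c4: i6 sll.ALU  RAW r1
c5: i7/i8 beq.BR/st.MEM  2-wide
c6: i9/i10 add.ALU/mul.MUL  2-wide
c7: i11 sub.ALU  RAW+WAW r3
c8: i12 mulh.MUL  tail

ISSUED = 9,10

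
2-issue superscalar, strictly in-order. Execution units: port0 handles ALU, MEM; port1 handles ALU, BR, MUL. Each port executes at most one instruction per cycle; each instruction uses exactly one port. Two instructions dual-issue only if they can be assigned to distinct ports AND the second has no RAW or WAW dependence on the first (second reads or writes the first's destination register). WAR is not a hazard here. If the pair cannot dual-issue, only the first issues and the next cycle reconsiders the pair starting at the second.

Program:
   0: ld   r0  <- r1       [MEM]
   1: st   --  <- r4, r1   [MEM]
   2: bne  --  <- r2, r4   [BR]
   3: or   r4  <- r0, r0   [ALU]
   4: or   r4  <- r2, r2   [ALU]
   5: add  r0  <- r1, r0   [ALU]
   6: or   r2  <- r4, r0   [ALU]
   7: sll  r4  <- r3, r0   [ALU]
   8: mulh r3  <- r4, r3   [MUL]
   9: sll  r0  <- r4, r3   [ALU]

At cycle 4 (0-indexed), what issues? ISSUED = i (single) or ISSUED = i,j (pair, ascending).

ISSUED = 6,7

0. ld.MEM @i0  | no-port MEM/MEM
1. st.MEM;bne.BR @i1&i2  | 2-wide
2. or.ALU @i3  | WAW r4
3. or.ALU;add.ALU @i4&i5  | 2-wide
4. or.ALU;sll.ALU @i6&i7  | 2-wide
5. mulh.MUL @i8  | RAW r3
6. sll.ALU @i9  | tail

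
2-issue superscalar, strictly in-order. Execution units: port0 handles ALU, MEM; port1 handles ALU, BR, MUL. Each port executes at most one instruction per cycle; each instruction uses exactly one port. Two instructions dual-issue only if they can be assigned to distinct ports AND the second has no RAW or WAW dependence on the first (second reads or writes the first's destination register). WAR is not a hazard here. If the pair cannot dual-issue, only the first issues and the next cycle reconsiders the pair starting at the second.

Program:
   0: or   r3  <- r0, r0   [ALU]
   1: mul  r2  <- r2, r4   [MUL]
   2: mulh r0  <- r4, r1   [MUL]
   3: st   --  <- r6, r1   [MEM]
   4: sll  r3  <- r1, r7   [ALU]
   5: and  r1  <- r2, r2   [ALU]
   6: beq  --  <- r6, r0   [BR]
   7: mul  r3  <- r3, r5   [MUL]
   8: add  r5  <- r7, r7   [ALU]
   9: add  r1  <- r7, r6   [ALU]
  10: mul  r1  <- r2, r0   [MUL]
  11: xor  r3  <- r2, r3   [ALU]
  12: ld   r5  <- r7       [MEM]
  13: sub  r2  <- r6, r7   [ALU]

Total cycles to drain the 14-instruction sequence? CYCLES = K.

CYCLES = 8

0. or mul @i0&i1  | dual
1. mulh st @i2&i3  | dual
2. sll and @i4&i5  | dual
3. beq @i6  | no-port BR/MUL
4. mul add @i7&i8  | dual
5. add @i9  | WAW r1
6. mul xor @i10&i11  | dual
7. ld sub @i12&i13  | dual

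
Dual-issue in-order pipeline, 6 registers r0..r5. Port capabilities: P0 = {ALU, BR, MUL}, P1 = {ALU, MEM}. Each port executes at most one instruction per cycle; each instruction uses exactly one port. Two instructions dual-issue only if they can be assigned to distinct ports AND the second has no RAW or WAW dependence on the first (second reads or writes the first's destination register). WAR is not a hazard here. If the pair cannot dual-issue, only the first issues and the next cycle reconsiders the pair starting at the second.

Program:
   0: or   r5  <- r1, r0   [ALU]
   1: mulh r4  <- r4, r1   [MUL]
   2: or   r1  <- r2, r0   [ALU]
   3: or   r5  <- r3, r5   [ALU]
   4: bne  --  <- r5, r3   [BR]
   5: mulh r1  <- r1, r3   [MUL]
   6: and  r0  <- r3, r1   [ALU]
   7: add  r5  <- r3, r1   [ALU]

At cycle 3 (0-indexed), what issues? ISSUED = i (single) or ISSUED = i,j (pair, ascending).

0. or.ALU mulh.MUL @i0&i1  | 2-wide
1. or.ALU or.ALU @i2&i3  | 2-wide
2. bne.BR @i4  | no-port BR/MUL
3. mulh.MUL @i5  | RAW r1
4. and.ALU add.ALU @i6&i7  | 2-wide

ISSUED = 5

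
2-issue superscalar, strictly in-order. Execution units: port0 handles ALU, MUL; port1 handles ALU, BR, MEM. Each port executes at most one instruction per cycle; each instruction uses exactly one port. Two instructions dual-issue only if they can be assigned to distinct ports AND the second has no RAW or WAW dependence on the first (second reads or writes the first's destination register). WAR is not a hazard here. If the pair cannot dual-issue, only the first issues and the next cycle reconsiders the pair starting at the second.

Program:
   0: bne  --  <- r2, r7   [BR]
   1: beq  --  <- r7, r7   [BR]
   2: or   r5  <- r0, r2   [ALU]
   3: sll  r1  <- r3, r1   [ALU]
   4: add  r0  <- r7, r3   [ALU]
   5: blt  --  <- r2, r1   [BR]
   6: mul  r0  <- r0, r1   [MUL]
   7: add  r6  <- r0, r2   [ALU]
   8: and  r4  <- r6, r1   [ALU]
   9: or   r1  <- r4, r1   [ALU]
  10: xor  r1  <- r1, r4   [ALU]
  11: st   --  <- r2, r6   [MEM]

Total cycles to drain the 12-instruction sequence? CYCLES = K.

CYCLES = 8

c0: i0 bne.BR  no-port BR/BR
c1: i1/i2 beq.BR+or.ALU  dual
c2: i3/i4 sll.ALU+add.ALU  dual
c3: i5/i6 blt.BR+mul.MUL  dual
c4: i7 add.ALU  RAW r6
c5: i8 and.ALU  RAW r4
c6: i9 or.ALU  RAW+WAW r1
c7: i10/i11 xor.ALU+st.MEM  dual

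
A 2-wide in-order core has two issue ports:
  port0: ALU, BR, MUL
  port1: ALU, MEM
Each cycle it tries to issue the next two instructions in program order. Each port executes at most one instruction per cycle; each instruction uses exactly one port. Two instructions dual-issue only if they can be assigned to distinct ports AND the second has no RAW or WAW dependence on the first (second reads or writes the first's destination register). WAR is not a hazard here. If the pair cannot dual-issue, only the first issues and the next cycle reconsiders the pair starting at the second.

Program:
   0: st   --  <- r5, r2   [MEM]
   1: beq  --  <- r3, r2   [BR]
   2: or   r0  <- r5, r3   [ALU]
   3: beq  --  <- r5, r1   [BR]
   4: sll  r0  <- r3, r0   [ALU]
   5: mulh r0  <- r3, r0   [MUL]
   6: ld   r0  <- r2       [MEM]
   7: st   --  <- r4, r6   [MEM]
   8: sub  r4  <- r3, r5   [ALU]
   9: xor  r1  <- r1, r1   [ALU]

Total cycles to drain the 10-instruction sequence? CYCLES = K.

0. st/beq @i0/i1  | 2-wide
1. or/beq @i2/i3  | 2-wide
2. sll @i4  | RAW+WAW r0
3. mulh @i5  | WAW r0
4. ld @i6  | no-port MEM/MEM
5. st/sub @i7/i8  | 2-wide
6. xor @i9  | tail

CYCLES = 7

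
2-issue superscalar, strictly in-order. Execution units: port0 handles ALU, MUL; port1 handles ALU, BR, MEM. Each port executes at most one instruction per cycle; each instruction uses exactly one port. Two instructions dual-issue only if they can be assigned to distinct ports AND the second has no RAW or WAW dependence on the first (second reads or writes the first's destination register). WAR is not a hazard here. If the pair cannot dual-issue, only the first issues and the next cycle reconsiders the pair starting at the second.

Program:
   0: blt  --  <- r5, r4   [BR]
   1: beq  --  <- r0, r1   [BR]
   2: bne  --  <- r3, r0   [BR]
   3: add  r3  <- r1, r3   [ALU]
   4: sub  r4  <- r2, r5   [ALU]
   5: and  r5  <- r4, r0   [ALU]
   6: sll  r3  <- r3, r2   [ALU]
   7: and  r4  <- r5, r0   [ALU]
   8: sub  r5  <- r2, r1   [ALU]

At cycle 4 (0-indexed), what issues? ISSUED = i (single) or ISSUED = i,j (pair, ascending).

0. blt @i0  | no-port BR/BR
1. beq @i1  | no-port BR/BR
2. bne+add @i2,i3  | 2-wide
3. sub @i4  | RAW r4
4. and+sll @i5,i6  | 2-wide
5. and+sub @i7,i8  | 2-wide

ISSUED = 5,6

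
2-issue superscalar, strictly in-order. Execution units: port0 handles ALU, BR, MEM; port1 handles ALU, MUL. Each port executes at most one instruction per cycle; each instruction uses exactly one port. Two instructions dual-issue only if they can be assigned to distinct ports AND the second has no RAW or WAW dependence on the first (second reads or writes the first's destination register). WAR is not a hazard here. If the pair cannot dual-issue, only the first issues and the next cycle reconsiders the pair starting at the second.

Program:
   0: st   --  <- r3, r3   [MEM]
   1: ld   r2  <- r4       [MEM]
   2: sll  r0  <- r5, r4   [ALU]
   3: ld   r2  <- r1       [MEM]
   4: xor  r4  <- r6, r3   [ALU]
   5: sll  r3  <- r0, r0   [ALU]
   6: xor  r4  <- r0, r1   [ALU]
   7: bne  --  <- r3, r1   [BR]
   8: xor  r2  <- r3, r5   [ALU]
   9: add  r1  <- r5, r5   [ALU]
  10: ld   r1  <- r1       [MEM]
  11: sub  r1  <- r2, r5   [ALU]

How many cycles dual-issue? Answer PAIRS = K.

#0 head=0: st i0 no-port MEM/MEM
#1 head=1: ld;sll i1/i2 dual
#2 head=3: ld;xor i3/i4 dual
#3 head=5: sll;xor i5/i6 dual
#4 head=7: bne;xor i7/i8 dual
#5 head=9: add i9 RAW+WAW r1
#6 head=10: ld i10 WAW r1
#7 head=11: sub i11 tail

PAIRS = 4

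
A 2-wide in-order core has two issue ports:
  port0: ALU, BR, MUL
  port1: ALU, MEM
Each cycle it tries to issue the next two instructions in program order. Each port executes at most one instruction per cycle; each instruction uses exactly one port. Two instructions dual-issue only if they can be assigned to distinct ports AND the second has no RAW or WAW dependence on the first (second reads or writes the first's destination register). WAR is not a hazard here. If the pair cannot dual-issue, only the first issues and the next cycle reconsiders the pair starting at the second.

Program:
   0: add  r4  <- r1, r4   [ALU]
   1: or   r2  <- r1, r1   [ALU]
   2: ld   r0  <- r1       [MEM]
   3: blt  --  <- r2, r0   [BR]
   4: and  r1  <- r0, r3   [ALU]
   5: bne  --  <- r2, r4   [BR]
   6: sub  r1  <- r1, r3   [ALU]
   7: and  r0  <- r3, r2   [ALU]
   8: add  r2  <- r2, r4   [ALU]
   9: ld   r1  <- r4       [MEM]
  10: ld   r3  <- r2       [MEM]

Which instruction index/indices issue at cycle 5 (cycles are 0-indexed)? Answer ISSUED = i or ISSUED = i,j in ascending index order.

0. add.ALU or.ALU @i0&i1  | dual
1. ld.MEM @i2  | RAW r0
2. blt.BR and.ALU @i3&i4  | dual
3. bne.BR sub.ALU @i5&i6  | dual
4. and.ALU add.ALU @i7&i8  | dual
5. ld.MEM @i9  | no-port MEM/MEM
6. ld.MEM @i10  | tail

ISSUED = 9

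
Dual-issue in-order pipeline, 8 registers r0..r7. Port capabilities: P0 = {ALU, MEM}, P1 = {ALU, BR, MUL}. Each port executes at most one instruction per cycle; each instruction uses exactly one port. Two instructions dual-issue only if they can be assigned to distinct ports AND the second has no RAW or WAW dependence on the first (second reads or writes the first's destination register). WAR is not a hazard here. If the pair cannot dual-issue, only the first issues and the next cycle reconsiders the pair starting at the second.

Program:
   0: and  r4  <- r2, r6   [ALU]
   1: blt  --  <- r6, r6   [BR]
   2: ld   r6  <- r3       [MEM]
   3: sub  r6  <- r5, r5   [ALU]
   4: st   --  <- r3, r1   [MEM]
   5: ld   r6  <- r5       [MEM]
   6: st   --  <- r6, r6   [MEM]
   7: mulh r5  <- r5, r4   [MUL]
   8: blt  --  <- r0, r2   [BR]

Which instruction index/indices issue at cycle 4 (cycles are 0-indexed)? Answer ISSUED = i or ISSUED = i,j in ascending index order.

  cy0 -> i0+i1 (and.ALU/blt.BR) 2-wide
  cy1 -> i2 (ld.MEM) WAW r6
  cy2 -> i3+i4 (sub.ALU/st.MEM) 2-wide
  cy3 -> i5 (ld.MEM) no-port MEM/MEM
  cy4 -> i6+i7 (st.MEM/mulh.MUL) 2-wide
  cy5 -> i8 (blt.BR) tail

ISSUED = 6,7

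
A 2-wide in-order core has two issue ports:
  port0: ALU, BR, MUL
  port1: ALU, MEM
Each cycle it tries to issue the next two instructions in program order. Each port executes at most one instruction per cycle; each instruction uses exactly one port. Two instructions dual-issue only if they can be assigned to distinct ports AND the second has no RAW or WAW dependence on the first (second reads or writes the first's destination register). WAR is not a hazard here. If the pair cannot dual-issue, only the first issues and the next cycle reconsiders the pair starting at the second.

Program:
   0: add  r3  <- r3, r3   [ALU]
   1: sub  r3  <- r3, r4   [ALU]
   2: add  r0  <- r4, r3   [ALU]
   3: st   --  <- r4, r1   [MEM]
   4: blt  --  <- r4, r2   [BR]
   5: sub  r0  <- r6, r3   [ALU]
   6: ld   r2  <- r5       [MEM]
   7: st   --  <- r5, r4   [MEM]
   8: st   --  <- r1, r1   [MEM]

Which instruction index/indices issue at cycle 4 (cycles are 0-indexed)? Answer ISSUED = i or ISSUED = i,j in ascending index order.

ISSUED = 6

#0 head=0: add i0 RAW+WAW r3
#1 head=1: sub i1 RAW r3
#2 head=2: add;st i2&i3 2-wide
#3 head=4: blt;sub i4&i5 2-wide
#4 head=6: ld i6 no-port MEM/MEM
#5 head=7: st i7 no-port MEM/MEM
#6 head=8: st i8 tail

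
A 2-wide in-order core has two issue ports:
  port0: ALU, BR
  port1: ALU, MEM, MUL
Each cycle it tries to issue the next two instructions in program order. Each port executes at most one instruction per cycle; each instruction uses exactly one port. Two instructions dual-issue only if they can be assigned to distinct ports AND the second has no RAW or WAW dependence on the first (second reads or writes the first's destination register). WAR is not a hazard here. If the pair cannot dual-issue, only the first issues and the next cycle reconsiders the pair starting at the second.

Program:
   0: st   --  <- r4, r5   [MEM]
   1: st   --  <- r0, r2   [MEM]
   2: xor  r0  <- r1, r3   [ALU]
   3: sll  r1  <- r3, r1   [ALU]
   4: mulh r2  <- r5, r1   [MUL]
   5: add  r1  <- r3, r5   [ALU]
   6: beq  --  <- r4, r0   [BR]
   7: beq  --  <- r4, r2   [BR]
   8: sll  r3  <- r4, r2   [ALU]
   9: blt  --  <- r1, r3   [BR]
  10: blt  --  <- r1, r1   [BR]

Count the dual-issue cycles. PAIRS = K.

0. st.MEM @i0  | no-port MEM/MEM
1. st.MEM+xor.ALU @i1,i2  | dual
2. sll.ALU @i3  | RAW r1
3. mulh.MUL+add.ALU @i4,i5  | dual
4. beq.BR @i6  | no-port BR/BR
5. beq.BR+sll.ALU @i7,i8  | dual
6. blt.BR @i9  | no-port BR/BR
7. blt.BR @i10  | tail

PAIRS = 3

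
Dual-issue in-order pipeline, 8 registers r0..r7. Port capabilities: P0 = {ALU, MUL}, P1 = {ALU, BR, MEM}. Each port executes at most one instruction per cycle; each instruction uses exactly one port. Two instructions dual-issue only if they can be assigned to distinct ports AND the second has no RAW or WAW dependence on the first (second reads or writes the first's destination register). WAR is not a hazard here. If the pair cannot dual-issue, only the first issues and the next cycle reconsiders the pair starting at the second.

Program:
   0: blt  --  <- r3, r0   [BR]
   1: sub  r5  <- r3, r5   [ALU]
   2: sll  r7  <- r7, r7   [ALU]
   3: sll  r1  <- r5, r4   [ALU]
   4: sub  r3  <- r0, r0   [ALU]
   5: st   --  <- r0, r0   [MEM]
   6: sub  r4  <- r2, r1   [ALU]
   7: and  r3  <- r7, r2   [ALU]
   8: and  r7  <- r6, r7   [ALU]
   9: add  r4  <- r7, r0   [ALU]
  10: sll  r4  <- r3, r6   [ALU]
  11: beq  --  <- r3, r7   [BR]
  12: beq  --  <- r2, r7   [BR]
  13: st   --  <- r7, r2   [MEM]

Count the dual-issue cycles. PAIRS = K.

#0 head=0: blt/sub i0&i1 pair
#1 head=2: sll/sll i2&i3 pair
#2 head=4: sub/st i4&i5 pair
#3 head=6: sub/and i6&i7 pair
#4 head=8: and i8 RAW r7
#5 head=9: add i9 WAW r4
#6 head=10: sll/beq i10&i11 pair
#7 head=12: beq i12 no-port BR/MEM
#8 head=13: st i13 tail

PAIRS = 5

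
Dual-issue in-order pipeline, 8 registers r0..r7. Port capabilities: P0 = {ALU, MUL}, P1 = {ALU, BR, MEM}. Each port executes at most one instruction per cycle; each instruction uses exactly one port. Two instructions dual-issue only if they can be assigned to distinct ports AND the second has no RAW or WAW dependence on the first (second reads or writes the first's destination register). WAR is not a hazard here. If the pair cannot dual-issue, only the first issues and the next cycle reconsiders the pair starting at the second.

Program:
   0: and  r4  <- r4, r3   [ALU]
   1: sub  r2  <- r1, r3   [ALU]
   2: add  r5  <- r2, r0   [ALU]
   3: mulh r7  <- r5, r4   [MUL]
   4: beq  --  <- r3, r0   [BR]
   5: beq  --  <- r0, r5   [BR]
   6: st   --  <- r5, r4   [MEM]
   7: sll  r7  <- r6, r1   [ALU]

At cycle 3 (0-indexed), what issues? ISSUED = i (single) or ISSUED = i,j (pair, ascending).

ISSUED = 5

  cy0 -> i0&i1 (and+sub) 2-wide
  cy1 -> i2 (add) RAW r5
  cy2 -> i3&i4 (mulh+beq) 2-wide
  cy3 -> i5 (beq) no-port BR/MEM
  cy4 -> i6&i7 (st+sll) 2-wide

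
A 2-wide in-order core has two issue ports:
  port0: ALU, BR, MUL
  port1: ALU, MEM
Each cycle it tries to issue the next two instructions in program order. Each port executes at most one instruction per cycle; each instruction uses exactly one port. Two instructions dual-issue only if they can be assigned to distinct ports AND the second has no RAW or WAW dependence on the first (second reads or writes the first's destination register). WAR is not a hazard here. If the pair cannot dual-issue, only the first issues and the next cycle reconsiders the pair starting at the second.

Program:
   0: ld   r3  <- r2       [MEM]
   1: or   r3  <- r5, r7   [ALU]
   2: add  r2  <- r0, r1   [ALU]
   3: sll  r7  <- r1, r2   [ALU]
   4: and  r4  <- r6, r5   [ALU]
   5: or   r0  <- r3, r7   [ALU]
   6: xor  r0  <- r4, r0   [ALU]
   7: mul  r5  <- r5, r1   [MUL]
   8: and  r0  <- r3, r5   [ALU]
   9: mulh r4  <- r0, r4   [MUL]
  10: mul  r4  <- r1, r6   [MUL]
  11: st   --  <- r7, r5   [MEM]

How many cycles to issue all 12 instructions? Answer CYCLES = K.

CYCLES = 8

0. ld.MEM @i0  | WAW r3
1. or.ALU/add.ALU @i1/i2  | pair
2. sll.ALU/and.ALU @i3/i4  | pair
3. or.ALU @i5  | RAW+WAW r0
4. xor.ALU/mul.MUL @i6/i7  | pair
5. and.ALU @i8  | RAW r0
6. mulh.MUL @i9  | no-port MUL/MUL
7. mul.MUL/st.MEM @i10/i11  | pair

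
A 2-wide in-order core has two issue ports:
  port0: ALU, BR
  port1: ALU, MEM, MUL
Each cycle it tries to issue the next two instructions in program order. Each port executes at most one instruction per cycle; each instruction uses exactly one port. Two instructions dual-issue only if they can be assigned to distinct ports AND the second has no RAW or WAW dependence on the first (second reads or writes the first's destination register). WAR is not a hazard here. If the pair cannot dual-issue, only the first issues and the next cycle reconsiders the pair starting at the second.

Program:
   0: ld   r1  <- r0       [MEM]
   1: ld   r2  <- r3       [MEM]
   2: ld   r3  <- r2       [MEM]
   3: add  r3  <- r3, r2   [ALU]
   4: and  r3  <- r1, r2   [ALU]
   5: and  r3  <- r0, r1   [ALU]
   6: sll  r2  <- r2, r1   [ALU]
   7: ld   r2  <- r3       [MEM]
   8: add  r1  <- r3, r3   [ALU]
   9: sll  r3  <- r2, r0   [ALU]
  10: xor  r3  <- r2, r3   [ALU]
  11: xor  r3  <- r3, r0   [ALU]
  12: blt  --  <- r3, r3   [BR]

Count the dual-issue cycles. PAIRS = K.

PAIRS = 2

t=0 i0:ld ; no-port MEM/MEM
t=1 i1:ld ; no-port MEM/MEM
t=2 i2:ld ; RAW+WAW r3
t=3 i3:add ; WAW r3
t=4 i4:and ; WAW r3
t=5 i5/i6:and sll ; dual
t=6 i7/i8:ld add ; dual
t=7 i9:sll ; RAW+WAW r3
t=8 i10:xor ; RAW+WAW r3
t=9 i11:xor ; RAW r3
t=10 i12:blt ; tail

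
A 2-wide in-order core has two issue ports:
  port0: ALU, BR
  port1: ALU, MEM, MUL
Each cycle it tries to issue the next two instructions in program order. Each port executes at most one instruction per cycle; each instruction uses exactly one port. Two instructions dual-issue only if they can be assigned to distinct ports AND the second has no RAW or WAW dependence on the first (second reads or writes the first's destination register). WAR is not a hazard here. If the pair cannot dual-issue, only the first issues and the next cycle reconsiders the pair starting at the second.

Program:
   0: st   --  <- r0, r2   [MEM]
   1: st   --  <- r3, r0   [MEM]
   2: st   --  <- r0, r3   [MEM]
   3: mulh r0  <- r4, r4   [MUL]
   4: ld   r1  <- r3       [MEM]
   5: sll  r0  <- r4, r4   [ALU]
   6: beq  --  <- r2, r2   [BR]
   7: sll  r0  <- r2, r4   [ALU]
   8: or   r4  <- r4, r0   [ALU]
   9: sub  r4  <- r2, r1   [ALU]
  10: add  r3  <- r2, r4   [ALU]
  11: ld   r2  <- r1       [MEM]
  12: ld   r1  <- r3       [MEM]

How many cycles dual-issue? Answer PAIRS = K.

PAIRS = 3

t=0 i0:st ; no-port MEM/MEM
t=1 i1:st ; no-port MEM/MEM
t=2 i2:st ; no-port MEM/MUL
t=3 i3:mulh ; no-port MUL/MEM
t=4 i4+i5:ld/sll ; 2-wide
t=5 i6+i7:beq/sll ; 2-wide
t=6 i8:or ; WAW r4
t=7 i9:sub ; RAW r4
t=8 i10+i11:add/ld ; 2-wide
t=9 i12:ld ; tail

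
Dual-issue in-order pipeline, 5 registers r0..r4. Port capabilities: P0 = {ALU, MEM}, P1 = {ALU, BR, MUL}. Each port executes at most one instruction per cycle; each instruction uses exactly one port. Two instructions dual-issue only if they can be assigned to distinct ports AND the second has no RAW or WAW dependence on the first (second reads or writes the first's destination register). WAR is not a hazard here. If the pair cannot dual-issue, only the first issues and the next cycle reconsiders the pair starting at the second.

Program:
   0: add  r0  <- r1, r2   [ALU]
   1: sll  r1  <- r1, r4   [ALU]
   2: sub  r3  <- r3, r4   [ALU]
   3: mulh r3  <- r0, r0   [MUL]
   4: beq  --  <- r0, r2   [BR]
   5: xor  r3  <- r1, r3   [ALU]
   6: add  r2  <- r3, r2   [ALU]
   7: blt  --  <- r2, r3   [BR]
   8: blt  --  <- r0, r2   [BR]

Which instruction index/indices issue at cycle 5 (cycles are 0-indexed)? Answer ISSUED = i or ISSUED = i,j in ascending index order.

0. add.ALU;sll.ALU @i0,i1  | dual
1. sub.ALU @i2  | WAW r3
2. mulh.MUL @i3  | no-port MUL/BR
3. beq.BR;xor.ALU @i4,i5  | dual
4. add.ALU @i6  | RAW r2
5. blt.BR @i7  | no-port BR/BR
6. blt.BR @i8  | tail

ISSUED = 7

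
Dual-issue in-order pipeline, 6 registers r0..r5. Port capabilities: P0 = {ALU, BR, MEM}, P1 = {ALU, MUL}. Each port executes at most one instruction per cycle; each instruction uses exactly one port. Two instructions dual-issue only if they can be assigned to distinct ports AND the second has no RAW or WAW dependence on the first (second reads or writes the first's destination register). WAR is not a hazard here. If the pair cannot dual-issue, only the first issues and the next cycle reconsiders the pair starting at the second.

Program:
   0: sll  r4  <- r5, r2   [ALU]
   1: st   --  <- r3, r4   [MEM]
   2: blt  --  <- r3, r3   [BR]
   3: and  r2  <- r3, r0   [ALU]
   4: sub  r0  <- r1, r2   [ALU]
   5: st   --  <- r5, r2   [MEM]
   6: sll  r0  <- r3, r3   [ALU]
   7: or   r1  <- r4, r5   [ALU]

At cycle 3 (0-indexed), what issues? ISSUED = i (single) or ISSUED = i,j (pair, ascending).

ISSUED = 4,5

[0] i0  sll  -- RAW r4
[1] i1  st  -- no-port MEM/BR
[2] i2,i3  blt+and  -- pair
[3] i4,i5  sub+st  -- pair
[4] i6,i7  sll+or  -- pair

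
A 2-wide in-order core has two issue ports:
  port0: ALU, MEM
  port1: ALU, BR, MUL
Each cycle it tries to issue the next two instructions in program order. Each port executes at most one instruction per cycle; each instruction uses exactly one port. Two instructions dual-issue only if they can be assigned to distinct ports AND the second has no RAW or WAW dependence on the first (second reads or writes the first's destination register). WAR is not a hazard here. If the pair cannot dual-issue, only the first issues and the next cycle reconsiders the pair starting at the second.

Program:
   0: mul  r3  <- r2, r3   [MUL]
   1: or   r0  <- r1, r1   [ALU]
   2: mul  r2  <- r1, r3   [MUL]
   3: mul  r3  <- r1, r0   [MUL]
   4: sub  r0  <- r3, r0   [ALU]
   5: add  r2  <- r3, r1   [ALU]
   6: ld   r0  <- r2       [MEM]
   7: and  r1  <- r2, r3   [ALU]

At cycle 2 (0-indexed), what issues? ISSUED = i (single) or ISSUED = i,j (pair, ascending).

ISSUED = 3

[0] i0+i1  mul.MUL;or.ALU  -- dual
[1] i2  mul.MUL  -- no-port MUL/MUL
[2] i3  mul.MUL  -- RAW r3
[3] i4+i5  sub.ALU;add.ALU  -- dual
[4] i6+i7  ld.MEM;and.ALU  -- dual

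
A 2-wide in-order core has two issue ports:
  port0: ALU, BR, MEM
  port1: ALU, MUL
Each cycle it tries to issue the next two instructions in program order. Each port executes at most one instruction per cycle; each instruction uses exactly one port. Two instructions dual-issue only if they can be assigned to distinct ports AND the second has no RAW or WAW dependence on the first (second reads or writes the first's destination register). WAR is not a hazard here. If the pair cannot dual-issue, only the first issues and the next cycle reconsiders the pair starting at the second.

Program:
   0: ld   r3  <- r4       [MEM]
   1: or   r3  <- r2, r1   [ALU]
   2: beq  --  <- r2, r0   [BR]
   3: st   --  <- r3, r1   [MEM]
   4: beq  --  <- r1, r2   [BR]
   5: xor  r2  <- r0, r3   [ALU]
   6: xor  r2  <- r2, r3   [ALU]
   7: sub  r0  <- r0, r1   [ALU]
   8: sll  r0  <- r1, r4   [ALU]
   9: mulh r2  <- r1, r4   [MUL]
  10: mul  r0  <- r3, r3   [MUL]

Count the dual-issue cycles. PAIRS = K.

[0] i0  ld  -- WAW r3
[1] i1/i2  or+beq  -- dual
[2] i3  st  -- no-port MEM/BR
[3] i4/i5  beq+xor  -- dual
[4] i6/i7  xor+sub  -- dual
[5] i8/i9  sll+mulh  -- dual
[6] i10  mul  -- tail

PAIRS = 4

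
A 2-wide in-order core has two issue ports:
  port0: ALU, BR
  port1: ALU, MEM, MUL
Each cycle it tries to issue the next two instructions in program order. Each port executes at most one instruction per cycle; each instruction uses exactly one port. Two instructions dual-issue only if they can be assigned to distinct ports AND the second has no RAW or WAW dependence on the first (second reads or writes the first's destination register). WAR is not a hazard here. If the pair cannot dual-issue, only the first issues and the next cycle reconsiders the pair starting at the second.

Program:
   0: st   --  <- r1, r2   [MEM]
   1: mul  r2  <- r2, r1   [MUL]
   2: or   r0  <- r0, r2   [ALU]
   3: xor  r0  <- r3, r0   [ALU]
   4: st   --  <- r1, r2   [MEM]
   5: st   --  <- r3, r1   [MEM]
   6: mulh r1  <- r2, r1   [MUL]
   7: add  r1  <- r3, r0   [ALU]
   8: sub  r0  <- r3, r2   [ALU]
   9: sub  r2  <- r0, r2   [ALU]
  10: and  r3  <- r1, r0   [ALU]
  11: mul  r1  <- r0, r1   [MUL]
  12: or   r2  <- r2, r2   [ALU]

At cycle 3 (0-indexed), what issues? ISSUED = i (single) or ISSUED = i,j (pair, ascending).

  cy0 -> i0 (st.MEM) no-port MEM/MUL
  cy1 -> i1 (mul.MUL) RAW r2
  cy2 -> i2 (or.ALU) RAW+WAW r0
  cy3 -> i3/i4 (xor.ALU+st.MEM) pair
  cy4 -> i5 (st.MEM) no-port MEM/MUL
  cy5 -> i6 (mulh.MUL) WAW r1
  cy6 -> i7/i8 (add.ALU+sub.ALU) pair
  cy7 -> i9/i10 (sub.ALU+and.ALU) pair
  cy8 -> i11/i12 (mul.MUL+or.ALU) pair

ISSUED = 3,4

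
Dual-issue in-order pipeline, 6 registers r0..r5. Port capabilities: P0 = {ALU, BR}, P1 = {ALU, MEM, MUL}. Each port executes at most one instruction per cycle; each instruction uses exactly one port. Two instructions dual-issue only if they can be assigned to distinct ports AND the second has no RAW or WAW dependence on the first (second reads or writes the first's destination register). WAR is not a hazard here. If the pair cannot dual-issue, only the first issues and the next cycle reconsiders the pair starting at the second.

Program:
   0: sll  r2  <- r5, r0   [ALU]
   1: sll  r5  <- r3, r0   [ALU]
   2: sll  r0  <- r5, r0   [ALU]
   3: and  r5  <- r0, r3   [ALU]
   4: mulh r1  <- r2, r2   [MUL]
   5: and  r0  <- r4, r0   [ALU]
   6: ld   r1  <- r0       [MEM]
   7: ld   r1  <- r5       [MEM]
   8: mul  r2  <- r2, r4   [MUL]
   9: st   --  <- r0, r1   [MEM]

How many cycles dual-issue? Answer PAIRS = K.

PAIRS = 2

#0 head=0: sll.ALU;sll.ALU i0+i1 pair
#1 head=2: sll.ALU i2 RAW r0
#2 head=3: and.ALU;mulh.MUL i3+i4 pair
#3 head=5: and.ALU i5 RAW r0
#4 head=6: ld.MEM i6 no-port MEM/MEM
#5 head=7: ld.MEM i7 no-port MEM/MUL
#6 head=8: mul.MUL i8 no-port MUL/MEM
#7 head=9: st.MEM i9 tail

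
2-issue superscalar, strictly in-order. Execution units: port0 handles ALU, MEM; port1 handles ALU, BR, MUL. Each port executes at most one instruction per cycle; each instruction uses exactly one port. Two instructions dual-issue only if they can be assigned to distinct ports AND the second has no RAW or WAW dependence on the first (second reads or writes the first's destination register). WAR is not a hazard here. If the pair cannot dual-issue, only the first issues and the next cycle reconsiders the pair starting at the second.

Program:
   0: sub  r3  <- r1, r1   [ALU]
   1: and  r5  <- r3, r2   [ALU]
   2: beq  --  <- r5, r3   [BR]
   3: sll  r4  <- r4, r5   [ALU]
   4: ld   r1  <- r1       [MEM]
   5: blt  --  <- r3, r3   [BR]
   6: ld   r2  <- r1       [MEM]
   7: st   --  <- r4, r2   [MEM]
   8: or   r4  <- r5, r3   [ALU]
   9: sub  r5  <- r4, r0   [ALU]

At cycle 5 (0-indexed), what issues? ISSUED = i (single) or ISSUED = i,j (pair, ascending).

c0: i0 sub.ALU  RAW r3
c1: i1 and.ALU  RAW r5
c2: i2/i3 beq.BR+sll.ALU  dual
c3: i4/i5 ld.MEM+blt.BR  dual
c4: i6 ld.MEM  no-port MEM/MEM
c5: i7/i8 st.MEM+or.ALU  dual
c6: i9 sub.ALU  tail

ISSUED = 7,8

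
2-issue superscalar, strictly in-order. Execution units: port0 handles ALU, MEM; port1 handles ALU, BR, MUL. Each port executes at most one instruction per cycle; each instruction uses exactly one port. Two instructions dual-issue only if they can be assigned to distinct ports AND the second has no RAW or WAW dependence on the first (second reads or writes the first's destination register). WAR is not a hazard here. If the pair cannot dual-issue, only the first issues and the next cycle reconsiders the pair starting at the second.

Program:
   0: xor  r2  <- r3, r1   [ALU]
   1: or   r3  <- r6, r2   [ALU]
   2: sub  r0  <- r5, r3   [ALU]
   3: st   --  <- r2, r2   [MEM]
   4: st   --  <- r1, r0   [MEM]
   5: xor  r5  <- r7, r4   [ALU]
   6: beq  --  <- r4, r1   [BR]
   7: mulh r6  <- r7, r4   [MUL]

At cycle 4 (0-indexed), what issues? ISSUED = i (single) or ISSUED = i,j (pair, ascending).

[0] i0  xor.ALU  -- RAW r2
[1] i1  or.ALU  -- RAW r3
[2] i2+i3  sub.ALU;st.MEM  -- dual
[3] i4+i5  st.MEM;xor.ALU  -- dual
[4] i6  beq.BR  -- no-port BR/MUL
[5] i7  mulh.MUL  -- tail

ISSUED = 6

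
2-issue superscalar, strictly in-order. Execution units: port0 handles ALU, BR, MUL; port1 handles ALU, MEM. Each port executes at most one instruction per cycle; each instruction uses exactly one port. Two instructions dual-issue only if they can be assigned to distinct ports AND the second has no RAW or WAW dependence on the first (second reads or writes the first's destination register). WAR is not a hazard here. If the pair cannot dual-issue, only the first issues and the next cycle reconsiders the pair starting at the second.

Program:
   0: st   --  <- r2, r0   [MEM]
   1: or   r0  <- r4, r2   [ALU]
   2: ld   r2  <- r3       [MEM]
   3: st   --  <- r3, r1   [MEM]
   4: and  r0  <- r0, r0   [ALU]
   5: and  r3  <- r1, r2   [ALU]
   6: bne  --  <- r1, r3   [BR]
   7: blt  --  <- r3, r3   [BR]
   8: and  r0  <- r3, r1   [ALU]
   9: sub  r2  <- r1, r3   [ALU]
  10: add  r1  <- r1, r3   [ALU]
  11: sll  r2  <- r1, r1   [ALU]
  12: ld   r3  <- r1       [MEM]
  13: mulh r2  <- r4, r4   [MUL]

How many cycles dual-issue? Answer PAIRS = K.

  cy0 -> i0,i1 (st/or) pair
  cy1 -> i2 (ld) no-port MEM/MEM
  cy2 -> i3,i4 (st/and) pair
  cy3 -> i5 (and) RAW r3
  cy4 -> i6 (bne) no-port BR/BR
  cy5 -> i7,i8 (blt/and) pair
  cy6 -> i9,i10 (sub/add) pair
  cy7 -> i11,i12 (sll/ld) pair
  cy8 -> i13 (mulh) tail

PAIRS = 5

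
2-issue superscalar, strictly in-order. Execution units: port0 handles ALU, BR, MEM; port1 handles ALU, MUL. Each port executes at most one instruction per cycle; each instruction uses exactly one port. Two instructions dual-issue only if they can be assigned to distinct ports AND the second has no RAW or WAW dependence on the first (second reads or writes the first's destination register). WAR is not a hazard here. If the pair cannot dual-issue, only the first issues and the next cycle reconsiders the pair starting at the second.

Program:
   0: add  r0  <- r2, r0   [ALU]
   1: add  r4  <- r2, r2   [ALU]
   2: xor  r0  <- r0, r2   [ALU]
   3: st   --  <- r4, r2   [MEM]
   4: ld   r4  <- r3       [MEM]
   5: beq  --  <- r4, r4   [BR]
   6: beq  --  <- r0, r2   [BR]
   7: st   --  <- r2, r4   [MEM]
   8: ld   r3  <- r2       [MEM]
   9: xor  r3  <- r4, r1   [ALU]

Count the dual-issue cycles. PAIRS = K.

PAIRS = 2

  cy0 -> i0/i1 (add.ALU/add.ALU) 2-wide
  cy1 -> i2/i3 (xor.ALU/st.MEM) 2-wide
  cy2 -> i4 (ld.MEM) no-port MEM/BR
  cy3 -> i5 (beq.BR) no-port BR/BR
  cy4 -> i6 (beq.BR) no-port BR/MEM
  cy5 -> i7 (st.MEM) no-port MEM/MEM
  cy6 -> i8 (ld.MEM) WAW r3
  cy7 -> i9 (xor.ALU) tail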